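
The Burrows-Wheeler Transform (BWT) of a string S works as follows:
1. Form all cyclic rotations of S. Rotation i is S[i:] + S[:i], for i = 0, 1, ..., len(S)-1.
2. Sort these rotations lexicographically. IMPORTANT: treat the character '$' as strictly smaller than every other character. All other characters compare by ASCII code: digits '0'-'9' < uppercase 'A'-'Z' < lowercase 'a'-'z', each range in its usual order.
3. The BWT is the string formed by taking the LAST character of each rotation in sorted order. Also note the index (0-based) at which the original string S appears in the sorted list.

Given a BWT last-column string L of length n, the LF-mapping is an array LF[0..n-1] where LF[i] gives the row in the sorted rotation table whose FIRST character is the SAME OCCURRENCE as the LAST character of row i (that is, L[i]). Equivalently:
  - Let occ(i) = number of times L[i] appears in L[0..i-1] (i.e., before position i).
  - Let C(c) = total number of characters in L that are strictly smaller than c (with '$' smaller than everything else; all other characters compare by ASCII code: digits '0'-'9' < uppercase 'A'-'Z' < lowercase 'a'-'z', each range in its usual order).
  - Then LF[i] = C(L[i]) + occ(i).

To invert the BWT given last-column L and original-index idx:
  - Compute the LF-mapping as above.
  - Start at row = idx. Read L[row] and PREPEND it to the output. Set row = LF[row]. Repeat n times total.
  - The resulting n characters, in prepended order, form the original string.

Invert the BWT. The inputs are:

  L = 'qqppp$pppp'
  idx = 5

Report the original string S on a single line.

LF mapping: 8 9 1 2 3 0 4 5 6 7
Walk LF starting at row 5, prepending L[row]:
  step 1: row=5, L[5]='$', prepend. Next row=LF[5]=0
  step 2: row=0, L[0]='q', prepend. Next row=LF[0]=8
  step 3: row=8, L[8]='p', prepend. Next row=LF[8]=6
  step 4: row=6, L[6]='p', prepend. Next row=LF[6]=4
  step 5: row=4, L[4]='p', prepend. Next row=LF[4]=3
  step 6: row=3, L[3]='p', prepend. Next row=LF[3]=2
  step 7: row=2, L[2]='p', prepend. Next row=LF[2]=1
  step 8: row=1, L[1]='q', prepend. Next row=LF[1]=9
  step 9: row=9, L[9]='p', prepend. Next row=LF[9]=7
  step 10: row=7, L[7]='p', prepend. Next row=LF[7]=5
Reversed output: ppqpppppq$

Answer: ppqpppppq$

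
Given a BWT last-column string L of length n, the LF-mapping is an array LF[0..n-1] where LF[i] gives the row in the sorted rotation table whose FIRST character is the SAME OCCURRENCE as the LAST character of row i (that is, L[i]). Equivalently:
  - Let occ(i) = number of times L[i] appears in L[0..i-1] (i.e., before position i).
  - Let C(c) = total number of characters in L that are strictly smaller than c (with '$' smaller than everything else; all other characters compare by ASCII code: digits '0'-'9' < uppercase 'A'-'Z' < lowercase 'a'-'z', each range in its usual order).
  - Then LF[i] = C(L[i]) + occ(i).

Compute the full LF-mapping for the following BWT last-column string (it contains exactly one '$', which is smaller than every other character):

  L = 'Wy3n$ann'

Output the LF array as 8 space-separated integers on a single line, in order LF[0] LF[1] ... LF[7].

Answer: 2 7 1 4 0 3 5 6

Derivation:
Char counts: '$':1, '3':1, 'W':1, 'a':1, 'n':3, 'y':1
C (first-col start): C('$')=0, C('3')=1, C('W')=2, C('a')=3, C('n')=4, C('y')=7
L[0]='W': occ=0, LF[0]=C('W')+0=2+0=2
L[1]='y': occ=0, LF[1]=C('y')+0=7+0=7
L[2]='3': occ=0, LF[2]=C('3')+0=1+0=1
L[3]='n': occ=0, LF[3]=C('n')+0=4+0=4
L[4]='$': occ=0, LF[4]=C('$')+0=0+0=0
L[5]='a': occ=0, LF[5]=C('a')+0=3+0=3
L[6]='n': occ=1, LF[6]=C('n')+1=4+1=5
L[7]='n': occ=2, LF[7]=C('n')+2=4+2=6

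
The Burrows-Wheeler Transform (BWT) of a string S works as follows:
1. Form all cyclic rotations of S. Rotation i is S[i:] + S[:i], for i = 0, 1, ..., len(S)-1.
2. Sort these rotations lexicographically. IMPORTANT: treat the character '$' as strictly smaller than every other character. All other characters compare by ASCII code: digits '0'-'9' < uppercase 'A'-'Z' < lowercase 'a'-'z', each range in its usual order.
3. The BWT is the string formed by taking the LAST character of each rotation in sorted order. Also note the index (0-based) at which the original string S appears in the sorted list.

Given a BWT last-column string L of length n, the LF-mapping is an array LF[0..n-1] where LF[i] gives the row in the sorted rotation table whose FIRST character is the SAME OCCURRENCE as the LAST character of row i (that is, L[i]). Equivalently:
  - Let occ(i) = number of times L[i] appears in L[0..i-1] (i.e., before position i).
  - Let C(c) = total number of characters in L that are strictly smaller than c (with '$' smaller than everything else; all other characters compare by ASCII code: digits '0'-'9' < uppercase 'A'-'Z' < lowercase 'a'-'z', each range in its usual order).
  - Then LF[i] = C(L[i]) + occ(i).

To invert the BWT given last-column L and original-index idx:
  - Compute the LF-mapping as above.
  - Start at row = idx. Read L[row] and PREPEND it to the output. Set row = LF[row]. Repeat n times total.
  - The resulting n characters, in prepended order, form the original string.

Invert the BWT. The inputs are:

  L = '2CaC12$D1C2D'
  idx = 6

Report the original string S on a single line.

LF mapping: 3 6 11 7 1 4 0 9 2 8 5 10
Walk LF starting at row 6, prepending L[row]:
  step 1: row=6, L[6]='$', prepend. Next row=LF[6]=0
  step 2: row=0, L[0]='2', prepend. Next row=LF[0]=3
  step 3: row=3, L[3]='C', prepend. Next row=LF[3]=7
  step 4: row=7, L[7]='D', prepend. Next row=LF[7]=9
  step 5: row=9, L[9]='C', prepend. Next row=LF[9]=8
  step 6: row=8, L[8]='1', prepend. Next row=LF[8]=2
  step 7: row=2, L[2]='a', prepend. Next row=LF[2]=11
  step 8: row=11, L[11]='D', prepend. Next row=LF[11]=10
  step 9: row=10, L[10]='2', prepend. Next row=LF[10]=5
  step 10: row=5, L[5]='2', prepend. Next row=LF[5]=4
  step 11: row=4, L[4]='1', prepend. Next row=LF[4]=1
  step 12: row=1, L[1]='C', prepend. Next row=LF[1]=6
Reversed output: C122Da1CDC2$

Answer: C122Da1CDC2$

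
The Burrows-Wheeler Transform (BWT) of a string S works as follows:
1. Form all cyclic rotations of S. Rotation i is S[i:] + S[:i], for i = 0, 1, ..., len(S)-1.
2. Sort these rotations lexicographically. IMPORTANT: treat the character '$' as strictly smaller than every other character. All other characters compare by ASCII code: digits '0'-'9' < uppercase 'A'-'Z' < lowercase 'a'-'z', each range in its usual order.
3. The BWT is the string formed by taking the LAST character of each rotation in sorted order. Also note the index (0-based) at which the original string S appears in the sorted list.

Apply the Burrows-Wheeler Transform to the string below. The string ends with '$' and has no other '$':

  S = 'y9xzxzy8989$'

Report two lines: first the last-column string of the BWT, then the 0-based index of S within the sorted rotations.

All 12 rotations (rotation i = S[i:]+S[:i]):
  rot[0] = y9xzxzy8989$
  rot[1] = 9xzxzy8989$y
  rot[2] = xzxzy8989$y9
  rot[3] = zxzy8989$y9x
  rot[4] = xzy8989$y9xz
  rot[5] = zy8989$y9xzx
  rot[6] = y8989$y9xzxz
  rot[7] = 8989$y9xzxzy
  rot[8] = 989$y9xzxzy8
  rot[9] = 89$y9xzxzy89
  rot[10] = 9$y9xzxzy898
  rot[11] = $y9xzxzy8989
Sorted (with $ < everything):
  sorted[0] = $y9xzxzy8989  (last char: '9')
  sorted[1] = 89$y9xzxzy89  (last char: '9')
  sorted[2] = 8989$y9xzxzy  (last char: 'y')
  sorted[3] = 9$y9xzxzy898  (last char: '8')
  sorted[4] = 989$y9xzxzy8  (last char: '8')
  sorted[5] = 9xzxzy8989$y  (last char: 'y')
  sorted[6] = xzxzy8989$y9  (last char: '9')
  sorted[7] = xzy8989$y9xz  (last char: 'z')
  sorted[8] = y8989$y9xzxz  (last char: 'z')
  sorted[9] = y9xzxzy8989$  (last char: '$')
  sorted[10] = zxzy8989$y9x  (last char: 'x')
  sorted[11] = zy8989$y9xzx  (last char: 'x')
Last column: 99y88y9zz$xx
Original string S is at sorted index 9

Answer: 99y88y9zz$xx
9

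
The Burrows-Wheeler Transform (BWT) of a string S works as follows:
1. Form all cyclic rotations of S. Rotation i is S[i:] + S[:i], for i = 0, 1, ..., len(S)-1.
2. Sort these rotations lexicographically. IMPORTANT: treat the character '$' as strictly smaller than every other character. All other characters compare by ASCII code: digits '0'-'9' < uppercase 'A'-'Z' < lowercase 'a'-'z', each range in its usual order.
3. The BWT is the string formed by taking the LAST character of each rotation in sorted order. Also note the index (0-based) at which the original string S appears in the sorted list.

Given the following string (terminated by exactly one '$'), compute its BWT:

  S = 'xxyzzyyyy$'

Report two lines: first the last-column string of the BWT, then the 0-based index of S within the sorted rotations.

Answer: y$xyyyzxzy
1

Derivation:
All 10 rotations (rotation i = S[i:]+S[:i]):
  rot[0] = xxyzzyyyy$
  rot[1] = xyzzyyyy$x
  rot[2] = yzzyyyy$xx
  rot[3] = zzyyyy$xxy
  rot[4] = zyyyy$xxyz
  rot[5] = yyyy$xxyzz
  rot[6] = yyy$xxyzzy
  rot[7] = yy$xxyzzyy
  rot[8] = y$xxyzzyyy
  rot[9] = $xxyzzyyyy
Sorted (with $ < everything):
  sorted[0] = $xxyzzyyyy  (last char: 'y')
  sorted[1] = xxyzzyyyy$  (last char: '$')
  sorted[2] = xyzzyyyy$x  (last char: 'x')
  sorted[3] = y$xxyzzyyy  (last char: 'y')
  sorted[4] = yy$xxyzzyy  (last char: 'y')
  sorted[5] = yyy$xxyzzy  (last char: 'y')
  sorted[6] = yyyy$xxyzz  (last char: 'z')
  sorted[7] = yzzyyyy$xx  (last char: 'x')
  sorted[8] = zyyyy$xxyz  (last char: 'z')
  sorted[9] = zzyyyy$xxy  (last char: 'y')
Last column: y$xyyyzxzy
Original string S is at sorted index 1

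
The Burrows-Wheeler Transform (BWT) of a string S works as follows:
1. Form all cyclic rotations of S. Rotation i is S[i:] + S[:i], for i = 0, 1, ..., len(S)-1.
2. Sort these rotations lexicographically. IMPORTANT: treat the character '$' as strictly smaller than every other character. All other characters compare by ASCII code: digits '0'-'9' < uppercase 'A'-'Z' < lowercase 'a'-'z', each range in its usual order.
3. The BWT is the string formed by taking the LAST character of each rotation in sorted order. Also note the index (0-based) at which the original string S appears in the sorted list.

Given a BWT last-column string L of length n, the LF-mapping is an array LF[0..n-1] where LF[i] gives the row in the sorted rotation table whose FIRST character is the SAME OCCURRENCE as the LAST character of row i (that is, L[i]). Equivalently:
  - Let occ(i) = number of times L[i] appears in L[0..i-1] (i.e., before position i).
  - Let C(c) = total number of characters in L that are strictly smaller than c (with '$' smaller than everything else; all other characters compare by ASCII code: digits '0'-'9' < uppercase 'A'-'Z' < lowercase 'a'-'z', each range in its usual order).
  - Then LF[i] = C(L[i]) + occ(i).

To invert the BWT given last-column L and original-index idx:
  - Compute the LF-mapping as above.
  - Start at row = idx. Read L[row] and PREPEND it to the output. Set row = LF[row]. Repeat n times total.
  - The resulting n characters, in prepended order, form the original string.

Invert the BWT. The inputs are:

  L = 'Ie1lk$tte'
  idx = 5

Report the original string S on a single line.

LF mapping: 2 3 1 6 5 0 7 8 4
Walk LF starting at row 5, prepending L[row]:
  step 1: row=5, L[5]='$', prepend. Next row=LF[5]=0
  step 2: row=0, L[0]='I', prepend. Next row=LF[0]=2
  step 3: row=2, L[2]='1', prepend. Next row=LF[2]=1
  step 4: row=1, L[1]='e', prepend. Next row=LF[1]=3
  step 5: row=3, L[3]='l', prepend. Next row=LF[3]=6
  step 6: row=6, L[6]='t', prepend. Next row=LF[6]=7
  step 7: row=7, L[7]='t', prepend. Next row=LF[7]=8
  step 8: row=8, L[8]='e', prepend. Next row=LF[8]=4
  step 9: row=4, L[4]='k', prepend. Next row=LF[4]=5
Reversed output: kettle1I$

Answer: kettle1I$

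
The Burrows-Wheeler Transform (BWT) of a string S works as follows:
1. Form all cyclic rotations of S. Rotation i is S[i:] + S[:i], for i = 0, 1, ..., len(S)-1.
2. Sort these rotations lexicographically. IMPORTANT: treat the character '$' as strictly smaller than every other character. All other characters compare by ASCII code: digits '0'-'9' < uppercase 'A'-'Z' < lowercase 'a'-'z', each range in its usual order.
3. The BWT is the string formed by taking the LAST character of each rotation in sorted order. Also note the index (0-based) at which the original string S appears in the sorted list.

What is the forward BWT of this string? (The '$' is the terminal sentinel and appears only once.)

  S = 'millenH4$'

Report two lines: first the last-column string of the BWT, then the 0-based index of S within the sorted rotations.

Answer: 4Hnlmli$e
7

Derivation:
All 9 rotations (rotation i = S[i:]+S[:i]):
  rot[0] = millenH4$
  rot[1] = illenH4$m
  rot[2] = llenH4$mi
  rot[3] = lenH4$mil
  rot[4] = enH4$mill
  rot[5] = nH4$mille
  rot[6] = H4$millen
  rot[7] = 4$millenH
  rot[8] = $millenH4
Sorted (with $ < everything):
  sorted[0] = $millenH4  (last char: '4')
  sorted[1] = 4$millenH  (last char: 'H')
  sorted[2] = H4$millen  (last char: 'n')
  sorted[3] = enH4$mill  (last char: 'l')
  sorted[4] = illenH4$m  (last char: 'm')
  sorted[5] = lenH4$mil  (last char: 'l')
  sorted[6] = llenH4$mi  (last char: 'i')
  sorted[7] = millenH4$  (last char: '$')
  sorted[8] = nH4$mille  (last char: 'e')
Last column: 4Hnlmli$e
Original string S is at sorted index 7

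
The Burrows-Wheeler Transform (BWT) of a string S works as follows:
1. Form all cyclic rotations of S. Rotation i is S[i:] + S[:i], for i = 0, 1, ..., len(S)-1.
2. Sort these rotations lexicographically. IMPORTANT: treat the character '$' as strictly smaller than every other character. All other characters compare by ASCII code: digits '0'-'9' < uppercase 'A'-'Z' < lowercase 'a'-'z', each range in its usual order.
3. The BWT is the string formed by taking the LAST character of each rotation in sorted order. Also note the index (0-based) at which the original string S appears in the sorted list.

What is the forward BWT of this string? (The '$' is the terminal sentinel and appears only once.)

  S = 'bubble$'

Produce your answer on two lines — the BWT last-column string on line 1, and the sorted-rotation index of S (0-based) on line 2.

All 7 rotations (rotation i = S[i:]+S[:i]):
  rot[0] = bubble$
  rot[1] = ubble$b
  rot[2] = bble$bu
  rot[3] = ble$bub
  rot[4] = le$bubb
  rot[5] = e$bubbl
  rot[6] = $bubble
Sorted (with $ < everything):
  sorted[0] = $bubble  (last char: 'e')
  sorted[1] = bble$bu  (last char: 'u')
  sorted[2] = ble$bub  (last char: 'b')
  sorted[3] = bubble$  (last char: '$')
  sorted[4] = e$bubbl  (last char: 'l')
  sorted[5] = le$bubb  (last char: 'b')
  sorted[6] = ubble$b  (last char: 'b')
Last column: eub$lbb
Original string S is at sorted index 3

Answer: eub$lbb
3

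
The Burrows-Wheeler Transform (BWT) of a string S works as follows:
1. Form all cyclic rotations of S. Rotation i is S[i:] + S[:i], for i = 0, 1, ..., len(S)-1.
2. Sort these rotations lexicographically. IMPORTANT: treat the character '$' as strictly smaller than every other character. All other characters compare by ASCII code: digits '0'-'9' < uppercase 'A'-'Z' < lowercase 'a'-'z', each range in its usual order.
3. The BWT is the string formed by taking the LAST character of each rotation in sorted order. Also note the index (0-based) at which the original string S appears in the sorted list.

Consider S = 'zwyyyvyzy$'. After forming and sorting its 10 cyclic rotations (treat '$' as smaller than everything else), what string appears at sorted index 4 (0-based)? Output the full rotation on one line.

Answer: yvyzy$zwyy

Derivation:
All 10 rotations (rotation i = S[i:]+S[:i]):
  rot[0] = zwyyyvyzy$
  rot[1] = wyyyvyzy$z
  rot[2] = yyyvyzy$zw
  rot[3] = yyvyzy$zwy
  rot[4] = yvyzy$zwyy
  rot[5] = vyzy$zwyyy
  rot[6] = yzy$zwyyyv
  rot[7] = zy$zwyyyvy
  rot[8] = y$zwyyyvyz
  rot[9] = $zwyyyvyzy
Sorted (with $ < everything):
  sorted[0] = $zwyyyvyzy
  sorted[1] = vyzy$zwyyy
  sorted[2] = wyyyvyzy$z
  sorted[3] = y$zwyyyvyz
  sorted[4] = yvyzy$zwyy
  sorted[5] = yyvyzy$zwy
  sorted[6] = yyyvyzy$zw
  sorted[7] = yzy$zwyyyv
  sorted[8] = zwyyyvyzy$
  sorted[9] = zy$zwyyyvy
sorted[4] = yvyzy$zwyy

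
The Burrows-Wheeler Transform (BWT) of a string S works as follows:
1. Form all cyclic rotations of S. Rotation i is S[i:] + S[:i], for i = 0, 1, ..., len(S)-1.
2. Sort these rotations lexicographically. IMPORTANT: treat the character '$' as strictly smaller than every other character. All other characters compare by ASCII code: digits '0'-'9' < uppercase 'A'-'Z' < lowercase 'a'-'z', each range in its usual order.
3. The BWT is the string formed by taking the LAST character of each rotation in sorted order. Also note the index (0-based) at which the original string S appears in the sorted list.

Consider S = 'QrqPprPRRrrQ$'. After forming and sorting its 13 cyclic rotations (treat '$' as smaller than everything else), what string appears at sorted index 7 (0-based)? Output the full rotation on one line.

Answer: prPRRrrQ$QrqP

Derivation:
All 13 rotations (rotation i = S[i:]+S[:i]):
  rot[0] = QrqPprPRRrrQ$
  rot[1] = rqPprPRRrrQ$Q
  rot[2] = qPprPRRrrQ$Qr
  rot[3] = PprPRRrrQ$Qrq
  rot[4] = prPRRrrQ$QrqP
  rot[5] = rPRRrrQ$QrqPp
  rot[6] = PRRrrQ$QrqPpr
  rot[7] = RRrrQ$QrqPprP
  rot[8] = RrrQ$QrqPprPR
  rot[9] = rrQ$QrqPprPRR
  rot[10] = rQ$QrqPprPRRr
  rot[11] = Q$QrqPprPRRrr
  rot[12] = $QrqPprPRRrrQ
Sorted (with $ < everything):
  sorted[0] = $QrqPprPRRrrQ
  sorted[1] = PRRrrQ$QrqPpr
  sorted[2] = PprPRRrrQ$Qrq
  sorted[3] = Q$QrqPprPRRrr
  sorted[4] = QrqPprPRRrrQ$
  sorted[5] = RRrrQ$QrqPprP
  sorted[6] = RrrQ$QrqPprPR
  sorted[7] = prPRRrrQ$QrqP
  sorted[8] = qPprPRRrrQ$Qr
  sorted[9] = rPRRrrQ$QrqPp
  sorted[10] = rQ$QrqPprPRRr
  sorted[11] = rqPprPRRrrQ$Q
  sorted[12] = rrQ$QrqPprPRR
sorted[7] = prPRRrrQ$QrqP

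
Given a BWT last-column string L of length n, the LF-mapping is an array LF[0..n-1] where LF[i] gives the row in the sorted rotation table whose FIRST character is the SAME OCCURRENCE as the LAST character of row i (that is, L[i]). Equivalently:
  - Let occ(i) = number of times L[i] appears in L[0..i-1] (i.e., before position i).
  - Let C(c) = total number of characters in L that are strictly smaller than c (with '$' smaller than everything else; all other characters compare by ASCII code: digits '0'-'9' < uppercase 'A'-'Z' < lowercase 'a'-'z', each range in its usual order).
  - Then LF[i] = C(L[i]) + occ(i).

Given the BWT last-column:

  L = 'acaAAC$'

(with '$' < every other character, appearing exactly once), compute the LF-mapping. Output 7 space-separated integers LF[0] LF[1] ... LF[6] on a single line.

Answer: 4 6 5 1 2 3 0

Derivation:
Char counts: '$':1, 'A':2, 'C':1, 'a':2, 'c':1
C (first-col start): C('$')=0, C('A')=1, C('C')=3, C('a')=4, C('c')=6
L[0]='a': occ=0, LF[0]=C('a')+0=4+0=4
L[1]='c': occ=0, LF[1]=C('c')+0=6+0=6
L[2]='a': occ=1, LF[2]=C('a')+1=4+1=5
L[3]='A': occ=0, LF[3]=C('A')+0=1+0=1
L[4]='A': occ=1, LF[4]=C('A')+1=1+1=2
L[5]='C': occ=0, LF[5]=C('C')+0=3+0=3
L[6]='$': occ=0, LF[6]=C('$')+0=0+0=0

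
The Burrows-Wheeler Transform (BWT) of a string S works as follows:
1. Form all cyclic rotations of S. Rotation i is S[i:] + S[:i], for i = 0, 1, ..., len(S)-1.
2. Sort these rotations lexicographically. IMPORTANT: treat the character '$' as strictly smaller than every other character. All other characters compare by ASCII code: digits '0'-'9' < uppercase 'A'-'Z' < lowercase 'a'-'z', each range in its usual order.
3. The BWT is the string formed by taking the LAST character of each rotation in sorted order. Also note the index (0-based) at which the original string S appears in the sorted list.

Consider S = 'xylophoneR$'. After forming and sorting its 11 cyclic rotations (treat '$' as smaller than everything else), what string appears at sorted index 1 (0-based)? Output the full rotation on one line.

All 11 rotations (rotation i = S[i:]+S[:i]):
  rot[0] = xylophoneR$
  rot[1] = ylophoneR$x
  rot[2] = lophoneR$xy
  rot[3] = ophoneR$xyl
  rot[4] = phoneR$xylo
  rot[5] = honeR$xylop
  rot[6] = oneR$xyloph
  rot[7] = neR$xylopho
  rot[8] = eR$xylophon
  rot[9] = R$xylophone
  rot[10] = $xylophoneR
Sorted (with $ < everything):
  sorted[0] = $xylophoneR
  sorted[1] = R$xylophone
  sorted[2] = eR$xylophon
  sorted[3] = honeR$xylop
  sorted[4] = lophoneR$xy
  sorted[5] = neR$xylopho
  sorted[6] = oneR$xyloph
  sorted[7] = ophoneR$xyl
  sorted[8] = phoneR$xylo
  sorted[9] = xylophoneR$
  sorted[10] = ylophoneR$x
sorted[1] = R$xylophone

Answer: R$xylophone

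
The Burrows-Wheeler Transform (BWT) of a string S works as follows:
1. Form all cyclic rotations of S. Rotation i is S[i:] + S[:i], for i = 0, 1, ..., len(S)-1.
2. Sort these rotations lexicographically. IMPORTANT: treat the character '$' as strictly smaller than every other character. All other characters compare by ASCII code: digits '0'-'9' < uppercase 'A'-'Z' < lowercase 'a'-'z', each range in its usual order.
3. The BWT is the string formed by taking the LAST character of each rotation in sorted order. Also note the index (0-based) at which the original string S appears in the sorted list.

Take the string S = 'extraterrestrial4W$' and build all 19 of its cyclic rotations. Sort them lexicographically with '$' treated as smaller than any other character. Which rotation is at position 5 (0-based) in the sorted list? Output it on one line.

All 19 rotations (rotation i = S[i:]+S[:i]):
  rot[0] = extraterrestrial4W$
  rot[1] = xtraterrestrial4W$e
  rot[2] = traterrestrial4W$ex
  rot[3] = raterrestrial4W$ext
  rot[4] = aterrestrial4W$extr
  rot[5] = terrestrial4W$extra
  rot[6] = errestrial4W$extrat
  rot[7] = rrestrial4W$extrate
  rot[8] = restrial4W$extrater
  rot[9] = estrial4W$extraterr
  rot[10] = strial4W$extraterre
  rot[11] = trial4W$extraterres
  rot[12] = rial4W$extraterrest
  rot[13] = ial4W$extraterrestr
  rot[14] = al4W$extraterrestri
  rot[15] = l4W$extraterrestria
  rot[16] = 4W$extraterrestrial
  rot[17] = W$extraterrestrial4
  rot[18] = $extraterrestrial4W
Sorted (with $ < everything):
  sorted[0] = $extraterrestrial4W
  sorted[1] = 4W$extraterrestrial
  sorted[2] = W$extraterrestrial4
  sorted[3] = al4W$extraterrestri
  sorted[4] = aterrestrial4W$extr
  sorted[5] = errestrial4W$extrat
  sorted[6] = estrial4W$extraterr
  sorted[7] = extraterrestrial4W$
  sorted[8] = ial4W$extraterrestr
  sorted[9] = l4W$extraterrestria
  sorted[10] = raterrestrial4W$ext
  sorted[11] = restrial4W$extrater
  sorted[12] = rial4W$extraterrest
  sorted[13] = rrestrial4W$extrate
  sorted[14] = strial4W$extraterre
  sorted[15] = terrestrial4W$extra
  sorted[16] = traterrestrial4W$ex
  sorted[17] = trial4W$extraterres
  sorted[18] = xtraterrestrial4W$e
sorted[5] = errestrial4W$extrat

Answer: errestrial4W$extrat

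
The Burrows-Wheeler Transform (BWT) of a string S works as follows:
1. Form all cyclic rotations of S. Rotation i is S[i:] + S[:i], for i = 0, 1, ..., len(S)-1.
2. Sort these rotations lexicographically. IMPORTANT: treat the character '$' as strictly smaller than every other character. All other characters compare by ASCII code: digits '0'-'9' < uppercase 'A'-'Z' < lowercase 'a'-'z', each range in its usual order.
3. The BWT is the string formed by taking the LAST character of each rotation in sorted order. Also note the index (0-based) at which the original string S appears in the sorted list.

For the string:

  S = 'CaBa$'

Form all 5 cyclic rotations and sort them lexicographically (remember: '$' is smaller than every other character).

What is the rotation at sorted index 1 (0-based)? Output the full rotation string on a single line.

All 5 rotations (rotation i = S[i:]+S[:i]):
  rot[0] = CaBa$
  rot[1] = aBa$C
  rot[2] = Ba$Ca
  rot[3] = a$CaB
  rot[4] = $CaBa
Sorted (with $ < everything):
  sorted[0] = $CaBa
  sorted[1] = Ba$Ca
  sorted[2] = CaBa$
  sorted[3] = a$CaB
  sorted[4] = aBa$C
sorted[1] = Ba$Ca

Answer: Ba$Ca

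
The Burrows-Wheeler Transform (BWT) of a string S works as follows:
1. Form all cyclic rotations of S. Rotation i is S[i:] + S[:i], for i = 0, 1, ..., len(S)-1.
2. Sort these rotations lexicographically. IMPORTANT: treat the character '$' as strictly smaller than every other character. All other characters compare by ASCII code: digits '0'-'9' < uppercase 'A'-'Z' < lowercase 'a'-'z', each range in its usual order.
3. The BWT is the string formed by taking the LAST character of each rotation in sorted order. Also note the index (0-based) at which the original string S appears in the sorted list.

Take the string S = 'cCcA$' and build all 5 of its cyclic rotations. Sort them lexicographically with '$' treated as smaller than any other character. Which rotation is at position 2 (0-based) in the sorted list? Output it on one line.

Answer: CcA$c

Derivation:
All 5 rotations (rotation i = S[i:]+S[:i]):
  rot[0] = cCcA$
  rot[1] = CcA$c
  rot[2] = cA$cC
  rot[3] = A$cCc
  rot[4] = $cCcA
Sorted (with $ < everything):
  sorted[0] = $cCcA
  sorted[1] = A$cCc
  sorted[2] = CcA$c
  sorted[3] = cA$cC
  sorted[4] = cCcA$
sorted[2] = CcA$c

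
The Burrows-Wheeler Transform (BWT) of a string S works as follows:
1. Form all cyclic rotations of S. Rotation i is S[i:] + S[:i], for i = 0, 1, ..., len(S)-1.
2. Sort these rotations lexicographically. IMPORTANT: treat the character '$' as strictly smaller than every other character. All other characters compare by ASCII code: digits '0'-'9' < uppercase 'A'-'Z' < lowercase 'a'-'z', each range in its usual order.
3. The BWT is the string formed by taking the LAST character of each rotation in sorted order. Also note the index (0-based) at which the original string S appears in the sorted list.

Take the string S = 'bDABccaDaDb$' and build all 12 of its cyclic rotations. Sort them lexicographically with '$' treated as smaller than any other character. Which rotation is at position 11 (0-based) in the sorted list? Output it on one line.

Answer: ccaDaDb$bDAB

Derivation:
All 12 rotations (rotation i = S[i:]+S[:i]):
  rot[0] = bDABccaDaDb$
  rot[1] = DABccaDaDb$b
  rot[2] = ABccaDaDb$bD
  rot[3] = BccaDaDb$bDA
  rot[4] = ccaDaDb$bDAB
  rot[5] = caDaDb$bDABc
  rot[6] = aDaDb$bDABcc
  rot[7] = DaDb$bDABcca
  rot[8] = aDb$bDABccaD
  rot[9] = Db$bDABccaDa
  rot[10] = b$bDABccaDaD
  rot[11] = $bDABccaDaDb
Sorted (with $ < everything):
  sorted[0] = $bDABccaDaDb
  sorted[1] = ABccaDaDb$bD
  sorted[2] = BccaDaDb$bDA
  sorted[3] = DABccaDaDb$b
  sorted[4] = DaDb$bDABcca
  sorted[5] = Db$bDABccaDa
  sorted[6] = aDaDb$bDABcc
  sorted[7] = aDb$bDABccaD
  sorted[8] = b$bDABccaDaD
  sorted[9] = bDABccaDaDb$
  sorted[10] = caDaDb$bDABc
  sorted[11] = ccaDaDb$bDAB
sorted[11] = ccaDaDb$bDAB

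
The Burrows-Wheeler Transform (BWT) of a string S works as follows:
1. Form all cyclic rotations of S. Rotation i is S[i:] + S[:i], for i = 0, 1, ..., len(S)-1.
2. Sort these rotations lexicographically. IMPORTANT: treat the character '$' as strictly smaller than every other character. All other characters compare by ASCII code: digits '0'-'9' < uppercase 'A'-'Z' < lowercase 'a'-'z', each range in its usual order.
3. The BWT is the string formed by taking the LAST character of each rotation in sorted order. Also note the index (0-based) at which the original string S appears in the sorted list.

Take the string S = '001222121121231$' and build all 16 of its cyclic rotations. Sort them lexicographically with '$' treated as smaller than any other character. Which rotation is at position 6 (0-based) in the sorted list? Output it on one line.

All 16 rotations (rotation i = S[i:]+S[:i]):
  rot[0] = 001222121121231$
  rot[1] = 01222121121231$0
  rot[2] = 1222121121231$00
  rot[3] = 222121121231$001
  rot[4] = 22121121231$0012
  rot[5] = 2121121231$00122
  rot[6] = 121121231$001222
  rot[7] = 21121231$0012221
  rot[8] = 1121231$00122212
  rot[9] = 121231$001222121
  rot[10] = 21231$0012221211
  rot[11] = 1231$00122212112
  rot[12] = 231$001222121121
  rot[13] = 31$0012221211212
  rot[14] = 1$00122212112123
  rot[15] = $001222121121231
Sorted (with $ < everything):
  sorted[0] = $001222121121231
  sorted[1] = 001222121121231$
  sorted[2] = 01222121121231$0
  sorted[3] = 1$00122212112123
  sorted[4] = 1121231$00122212
  sorted[5] = 121121231$001222
  sorted[6] = 121231$001222121
  sorted[7] = 1222121121231$00
  sorted[8] = 1231$00122212112
  sorted[9] = 21121231$0012221
  sorted[10] = 2121121231$00122
  sorted[11] = 21231$0012221211
  sorted[12] = 22121121231$0012
  sorted[13] = 222121121231$001
  sorted[14] = 231$001222121121
  sorted[15] = 31$0012221211212
sorted[6] = 121231$001222121

Answer: 121231$001222121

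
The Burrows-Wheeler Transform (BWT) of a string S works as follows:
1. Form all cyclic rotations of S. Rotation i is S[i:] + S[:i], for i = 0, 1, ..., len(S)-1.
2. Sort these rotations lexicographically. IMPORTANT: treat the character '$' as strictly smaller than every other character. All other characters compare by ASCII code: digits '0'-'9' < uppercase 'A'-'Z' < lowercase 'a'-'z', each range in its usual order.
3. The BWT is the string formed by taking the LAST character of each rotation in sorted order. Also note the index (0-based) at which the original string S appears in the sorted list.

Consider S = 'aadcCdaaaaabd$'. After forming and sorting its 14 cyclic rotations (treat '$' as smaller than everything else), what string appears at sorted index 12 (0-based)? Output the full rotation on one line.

All 14 rotations (rotation i = S[i:]+S[:i]):
  rot[0] = aadcCdaaaaabd$
  rot[1] = adcCdaaaaabd$a
  rot[2] = dcCdaaaaabd$aa
  rot[3] = cCdaaaaabd$aad
  rot[4] = Cdaaaaabd$aadc
  rot[5] = daaaaabd$aadcC
  rot[6] = aaaaabd$aadcCd
  rot[7] = aaaabd$aadcCda
  rot[8] = aaabd$aadcCdaa
  rot[9] = aabd$aadcCdaaa
  rot[10] = abd$aadcCdaaaa
  rot[11] = bd$aadcCdaaaaa
  rot[12] = d$aadcCdaaaaab
  rot[13] = $aadcCdaaaaabd
Sorted (with $ < everything):
  sorted[0] = $aadcCdaaaaabd
  sorted[1] = Cdaaaaabd$aadc
  sorted[2] = aaaaabd$aadcCd
  sorted[3] = aaaabd$aadcCda
  sorted[4] = aaabd$aadcCdaa
  sorted[5] = aabd$aadcCdaaa
  sorted[6] = aadcCdaaaaabd$
  sorted[7] = abd$aadcCdaaaa
  sorted[8] = adcCdaaaaabd$a
  sorted[9] = bd$aadcCdaaaaa
  sorted[10] = cCdaaaaabd$aad
  sorted[11] = d$aadcCdaaaaab
  sorted[12] = daaaaabd$aadcC
  sorted[13] = dcCdaaaaabd$aa
sorted[12] = daaaaabd$aadcC

Answer: daaaaabd$aadcC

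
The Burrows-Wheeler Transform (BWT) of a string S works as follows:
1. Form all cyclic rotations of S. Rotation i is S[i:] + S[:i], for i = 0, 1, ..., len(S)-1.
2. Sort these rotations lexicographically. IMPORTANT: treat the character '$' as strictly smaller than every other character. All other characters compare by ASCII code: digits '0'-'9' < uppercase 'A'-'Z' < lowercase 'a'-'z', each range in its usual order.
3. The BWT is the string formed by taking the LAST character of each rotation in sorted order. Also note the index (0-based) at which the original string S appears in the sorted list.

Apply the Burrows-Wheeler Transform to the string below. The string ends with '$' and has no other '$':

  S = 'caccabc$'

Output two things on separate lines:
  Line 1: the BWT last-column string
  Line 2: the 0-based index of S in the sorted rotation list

Answer: cccabc$a
6

Derivation:
All 8 rotations (rotation i = S[i:]+S[:i]):
  rot[0] = caccabc$
  rot[1] = accabc$c
  rot[2] = ccabc$ca
  rot[3] = cabc$cac
  rot[4] = abc$cacc
  rot[5] = bc$cacca
  rot[6] = c$caccab
  rot[7] = $caccabc
Sorted (with $ < everything):
  sorted[0] = $caccabc  (last char: 'c')
  sorted[1] = abc$cacc  (last char: 'c')
  sorted[2] = accabc$c  (last char: 'c')
  sorted[3] = bc$cacca  (last char: 'a')
  sorted[4] = c$caccab  (last char: 'b')
  sorted[5] = cabc$cac  (last char: 'c')
  sorted[6] = caccabc$  (last char: '$')
  sorted[7] = ccabc$ca  (last char: 'a')
Last column: cccabc$a
Original string S is at sorted index 6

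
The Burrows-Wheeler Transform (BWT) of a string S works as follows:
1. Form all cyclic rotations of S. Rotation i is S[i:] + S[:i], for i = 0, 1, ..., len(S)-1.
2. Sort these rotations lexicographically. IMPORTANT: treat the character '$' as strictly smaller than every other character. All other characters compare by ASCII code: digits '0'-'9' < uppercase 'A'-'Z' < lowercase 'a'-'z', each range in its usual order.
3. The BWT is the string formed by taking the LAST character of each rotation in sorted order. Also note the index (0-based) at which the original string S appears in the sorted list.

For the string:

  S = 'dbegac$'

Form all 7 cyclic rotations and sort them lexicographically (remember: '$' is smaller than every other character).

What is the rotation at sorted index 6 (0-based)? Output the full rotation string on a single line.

Answer: gac$dbe

Derivation:
All 7 rotations (rotation i = S[i:]+S[:i]):
  rot[0] = dbegac$
  rot[1] = begac$d
  rot[2] = egac$db
  rot[3] = gac$dbe
  rot[4] = ac$dbeg
  rot[5] = c$dbega
  rot[6] = $dbegac
Sorted (with $ < everything):
  sorted[0] = $dbegac
  sorted[1] = ac$dbeg
  sorted[2] = begac$d
  sorted[3] = c$dbega
  sorted[4] = dbegac$
  sorted[5] = egac$db
  sorted[6] = gac$dbe
sorted[6] = gac$dbe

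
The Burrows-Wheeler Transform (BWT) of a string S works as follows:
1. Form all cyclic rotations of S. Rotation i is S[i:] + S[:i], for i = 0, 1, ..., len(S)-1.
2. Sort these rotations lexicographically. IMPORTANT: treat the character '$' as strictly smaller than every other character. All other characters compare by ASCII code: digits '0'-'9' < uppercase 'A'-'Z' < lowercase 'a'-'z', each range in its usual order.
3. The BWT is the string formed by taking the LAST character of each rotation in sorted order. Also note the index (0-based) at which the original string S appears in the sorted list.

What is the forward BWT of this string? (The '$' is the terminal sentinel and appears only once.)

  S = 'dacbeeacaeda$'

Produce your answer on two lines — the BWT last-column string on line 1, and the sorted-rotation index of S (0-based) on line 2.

All 13 rotations (rotation i = S[i:]+S[:i]):
  rot[0] = dacbeeacaeda$
  rot[1] = acbeeacaeda$d
  rot[2] = cbeeacaeda$da
  rot[3] = beeacaeda$dac
  rot[4] = eeacaeda$dacb
  rot[5] = eacaeda$dacbe
  rot[6] = acaeda$dacbee
  rot[7] = caeda$dacbeea
  rot[8] = aeda$dacbeeac
  rot[9] = eda$dacbeeaca
  rot[10] = da$dacbeeacae
  rot[11] = a$dacbeeacaed
  rot[12] = $dacbeeacaeda
Sorted (with $ < everything):
  sorted[0] = $dacbeeacaeda  (last char: 'a')
  sorted[1] = a$dacbeeacaed  (last char: 'd')
  sorted[2] = acaeda$dacbee  (last char: 'e')
  sorted[3] = acbeeacaeda$d  (last char: 'd')
  sorted[4] = aeda$dacbeeac  (last char: 'c')
  sorted[5] = beeacaeda$dac  (last char: 'c')
  sorted[6] = caeda$dacbeea  (last char: 'a')
  sorted[7] = cbeeacaeda$da  (last char: 'a')
  sorted[8] = da$dacbeeacae  (last char: 'e')
  sorted[9] = dacbeeacaeda$  (last char: '$')
  sorted[10] = eacaeda$dacbe  (last char: 'e')
  sorted[11] = eda$dacbeeaca  (last char: 'a')
  sorted[12] = eeacaeda$dacb  (last char: 'b')
Last column: adedccaae$eab
Original string S is at sorted index 9

Answer: adedccaae$eab
9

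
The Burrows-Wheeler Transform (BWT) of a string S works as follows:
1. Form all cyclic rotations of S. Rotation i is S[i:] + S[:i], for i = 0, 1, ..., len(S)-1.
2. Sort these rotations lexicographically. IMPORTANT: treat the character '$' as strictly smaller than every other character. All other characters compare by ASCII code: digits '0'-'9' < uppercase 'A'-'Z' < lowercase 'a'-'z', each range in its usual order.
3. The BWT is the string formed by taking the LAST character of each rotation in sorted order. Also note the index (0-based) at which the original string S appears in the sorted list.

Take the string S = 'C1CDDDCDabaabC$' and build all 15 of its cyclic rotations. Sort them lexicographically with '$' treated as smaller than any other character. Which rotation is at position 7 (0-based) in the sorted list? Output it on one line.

All 15 rotations (rotation i = S[i:]+S[:i]):
  rot[0] = C1CDDDCDabaabC$
  rot[1] = 1CDDDCDabaabC$C
  rot[2] = CDDDCDabaabC$C1
  rot[3] = DDDCDabaabC$C1C
  rot[4] = DDCDabaabC$C1CD
  rot[5] = DCDabaabC$C1CDD
  rot[6] = CDabaabC$C1CDDD
  rot[7] = DabaabC$C1CDDDC
  rot[8] = abaabC$C1CDDDCD
  rot[9] = baabC$C1CDDDCDa
  rot[10] = aabC$C1CDDDCDab
  rot[11] = abC$C1CDDDCDaba
  rot[12] = bC$C1CDDDCDabaa
  rot[13] = C$C1CDDDCDabaab
  rot[14] = $C1CDDDCDabaabC
Sorted (with $ < everything):
  sorted[0] = $C1CDDDCDabaabC
  sorted[1] = 1CDDDCDabaabC$C
  sorted[2] = C$C1CDDDCDabaab
  sorted[3] = C1CDDDCDabaabC$
  sorted[4] = CDDDCDabaabC$C1
  sorted[5] = CDabaabC$C1CDDD
  sorted[6] = DCDabaabC$C1CDD
  sorted[7] = DDCDabaabC$C1CD
  sorted[8] = DDDCDabaabC$C1C
  sorted[9] = DabaabC$C1CDDDC
  sorted[10] = aabC$C1CDDDCDab
  sorted[11] = abC$C1CDDDCDaba
  sorted[12] = abaabC$C1CDDDCD
  sorted[13] = bC$C1CDDDCDabaa
  sorted[14] = baabC$C1CDDDCDa
sorted[7] = DDCDabaabC$C1CD

Answer: DDCDabaabC$C1CD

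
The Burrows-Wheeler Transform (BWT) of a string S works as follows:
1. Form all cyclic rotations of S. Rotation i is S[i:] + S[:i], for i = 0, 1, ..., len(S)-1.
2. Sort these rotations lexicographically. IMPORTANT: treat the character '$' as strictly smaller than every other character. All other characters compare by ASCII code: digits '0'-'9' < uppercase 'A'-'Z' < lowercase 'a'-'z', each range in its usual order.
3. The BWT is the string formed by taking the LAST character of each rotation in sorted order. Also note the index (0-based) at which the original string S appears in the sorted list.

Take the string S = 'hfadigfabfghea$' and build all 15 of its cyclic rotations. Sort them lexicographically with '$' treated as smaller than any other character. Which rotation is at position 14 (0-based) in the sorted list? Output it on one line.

All 15 rotations (rotation i = S[i:]+S[:i]):
  rot[0] = hfadigfabfghea$
  rot[1] = fadigfabfghea$h
  rot[2] = adigfabfghea$hf
  rot[3] = digfabfghea$hfa
  rot[4] = igfabfghea$hfad
  rot[5] = gfabfghea$hfadi
  rot[6] = fabfghea$hfadig
  rot[7] = abfghea$hfadigf
  rot[8] = bfghea$hfadigfa
  rot[9] = fghea$hfadigfab
  rot[10] = ghea$hfadigfabf
  rot[11] = hea$hfadigfabfg
  rot[12] = ea$hfadigfabfgh
  rot[13] = a$hfadigfabfghe
  rot[14] = $hfadigfabfghea
Sorted (with $ < everything):
  sorted[0] = $hfadigfabfghea
  sorted[1] = a$hfadigfabfghe
  sorted[2] = abfghea$hfadigf
  sorted[3] = adigfabfghea$hf
  sorted[4] = bfghea$hfadigfa
  sorted[5] = digfabfghea$hfa
  sorted[6] = ea$hfadigfabfgh
  sorted[7] = fabfghea$hfadig
  sorted[8] = fadigfabfghea$h
  sorted[9] = fghea$hfadigfab
  sorted[10] = gfabfghea$hfadi
  sorted[11] = ghea$hfadigfabf
  sorted[12] = hea$hfadigfabfg
  sorted[13] = hfadigfabfghea$
  sorted[14] = igfabfghea$hfad
sorted[14] = igfabfghea$hfad

Answer: igfabfghea$hfad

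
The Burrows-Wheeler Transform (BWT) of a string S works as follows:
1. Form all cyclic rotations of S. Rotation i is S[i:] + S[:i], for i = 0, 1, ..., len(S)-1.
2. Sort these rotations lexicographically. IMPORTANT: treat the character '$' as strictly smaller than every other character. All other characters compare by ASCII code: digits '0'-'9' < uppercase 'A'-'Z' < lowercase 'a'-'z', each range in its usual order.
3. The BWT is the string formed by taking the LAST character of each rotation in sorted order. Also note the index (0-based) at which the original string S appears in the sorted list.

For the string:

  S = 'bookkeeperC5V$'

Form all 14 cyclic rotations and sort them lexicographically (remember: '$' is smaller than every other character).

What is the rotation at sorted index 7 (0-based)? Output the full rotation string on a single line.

Answer: erC5V$bookkeep

Derivation:
All 14 rotations (rotation i = S[i:]+S[:i]):
  rot[0] = bookkeeperC5V$
  rot[1] = ookkeeperC5V$b
  rot[2] = okkeeperC5V$bo
  rot[3] = kkeeperC5V$boo
  rot[4] = keeperC5V$book
  rot[5] = eeperC5V$bookk
  rot[6] = eperC5V$bookke
  rot[7] = perC5V$bookkee
  rot[8] = erC5V$bookkeep
  rot[9] = rC5V$bookkeepe
  rot[10] = C5V$bookkeeper
  rot[11] = 5V$bookkeeperC
  rot[12] = V$bookkeeperC5
  rot[13] = $bookkeeperC5V
Sorted (with $ < everything):
  sorted[0] = $bookkeeperC5V
  sorted[1] = 5V$bookkeeperC
  sorted[2] = C5V$bookkeeper
  sorted[3] = V$bookkeeperC5
  sorted[4] = bookkeeperC5V$
  sorted[5] = eeperC5V$bookk
  sorted[6] = eperC5V$bookke
  sorted[7] = erC5V$bookkeep
  sorted[8] = keeperC5V$book
  sorted[9] = kkeeperC5V$boo
  sorted[10] = okkeeperC5V$bo
  sorted[11] = ookkeeperC5V$b
  sorted[12] = perC5V$bookkee
  sorted[13] = rC5V$bookkeepe
sorted[7] = erC5V$bookkeep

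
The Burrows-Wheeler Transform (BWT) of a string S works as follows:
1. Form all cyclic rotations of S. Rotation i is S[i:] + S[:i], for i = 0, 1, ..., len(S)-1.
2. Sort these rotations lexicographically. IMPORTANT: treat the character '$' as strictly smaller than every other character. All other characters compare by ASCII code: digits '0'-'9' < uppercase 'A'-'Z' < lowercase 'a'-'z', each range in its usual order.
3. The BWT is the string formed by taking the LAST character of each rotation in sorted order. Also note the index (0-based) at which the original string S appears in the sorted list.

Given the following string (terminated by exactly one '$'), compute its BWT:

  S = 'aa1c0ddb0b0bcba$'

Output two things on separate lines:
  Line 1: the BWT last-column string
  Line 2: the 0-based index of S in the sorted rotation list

All 16 rotations (rotation i = S[i:]+S[:i]):
  rot[0] = aa1c0ddb0b0bcba$
  rot[1] = a1c0ddb0b0bcba$a
  rot[2] = 1c0ddb0b0bcba$aa
  rot[3] = c0ddb0b0bcba$aa1
  rot[4] = 0ddb0b0bcba$aa1c
  rot[5] = ddb0b0bcba$aa1c0
  rot[6] = db0b0bcba$aa1c0d
  rot[7] = b0b0bcba$aa1c0dd
  rot[8] = 0b0bcba$aa1c0ddb
  rot[9] = b0bcba$aa1c0ddb0
  rot[10] = 0bcba$aa1c0ddb0b
  rot[11] = bcba$aa1c0ddb0b0
  rot[12] = cba$aa1c0ddb0b0b
  rot[13] = ba$aa1c0ddb0b0bc
  rot[14] = a$aa1c0ddb0b0bcb
  rot[15] = $aa1c0ddb0b0bcba
Sorted (with $ < everything):
  sorted[0] = $aa1c0ddb0b0bcba  (last char: 'a')
  sorted[1] = 0b0bcba$aa1c0ddb  (last char: 'b')
  sorted[2] = 0bcba$aa1c0ddb0b  (last char: 'b')
  sorted[3] = 0ddb0b0bcba$aa1c  (last char: 'c')
  sorted[4] = 1c0ddb0b0bcba$aa  (last char: 'a')
  sorted[5] = a$aa1c0ddb0b0bcb  (last char: 'b')
  sorted[6] = a1c0ddb0b0bcba$a  (last char: 'a')
  sorted[7] = aa1c0ddb0b0bcba$  (last char: '$')
  sorted[8] = b0b0bcba$aa1c0dd  (last char: 'd')
  sorted[9] = b0bcba$aa1c0ddb0  (last char: '0')
  sorted[10] = ba$aa1c0ddb0b0bc  (last char: 'c')
  sorted[11] = bcba$aa1c0ddb0b0  (last char: '0')
  sorted[12] = c0ddb0b0bcba$aa1  (last char: '1')
  sorted[13] = cba$aa1c0ddb0b0b  (last char: 'b')
  sorted[14] = db0b0bcba$aa1c0d  (last char: 'd')
  sorted[15] = ddb0b0bcba$aa1c0  (last char: '0')
Last column: abbcaba$d0c01bd0
Original string S is at sorted index 7

Answer: abbcaba$d0c01bd0
7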